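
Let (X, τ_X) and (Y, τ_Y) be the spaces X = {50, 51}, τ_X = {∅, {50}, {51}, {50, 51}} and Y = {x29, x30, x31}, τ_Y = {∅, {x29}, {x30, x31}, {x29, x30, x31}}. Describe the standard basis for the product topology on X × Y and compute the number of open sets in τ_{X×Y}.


Basis B = {∅ × ∅, {50} × {x29}, {51} × {x29}, {50, 51} × {x29}, {50} × {x30, x31}, {51} × {x30, x31}, {50} × {x29, x30, x31}, {51} × {x29, x30, x31}, {50, 51} × {x30, x31}, {50, 51} × {x29, x30, x31}}; |τ_{X×Y}| = 16.

Enumerate products U × V with U ∈ τ_X, V ∈ τ_Y (deduplicated):
  ∅ × ∅ = {} (∅)
  {50} × {x29} = {(50,x29)}
  {51} × {x29} = {(51,x29)}
  {50, 51} × {x29} = {(50,x29), (51,x29)}
  {50} × {x30, x31} = {(50,x30), (50,x31)}
  {51} × {x30, x31} = {(51,x30), (51,x31)}
  {50} × {x29, x30, x31} = {(50,x29), (50,x30), (50,x31)}
  {51} × {x29, x30, x31} = {(51,x29), (51,x30), (51,x31)}
  {50, 51} × {x30, x31} = {(50,x30), (50,x31), (51,x30), (51,x31)}
  {50, 51} × {x29, x30, x31} = {(50,x29), (50,x30), (50,x31), (51,x29), (51,x30), (51,x31)}
These 10 distinct sets form the basis B.
Close under arbitrary unions to get τ_{X×Y}; counting gives |τ_{X×Y}| = 16.


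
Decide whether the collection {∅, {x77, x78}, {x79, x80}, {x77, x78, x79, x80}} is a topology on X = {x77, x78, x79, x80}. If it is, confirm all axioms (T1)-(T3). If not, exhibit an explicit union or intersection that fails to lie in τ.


τ IS a topology on X.

Axiom (T1): ∅ ∈ τ? Yes; X ∈ τ? Yes.
Axiom (T2/T3): check pairwise unions and intersections of members of τ.
All pairwise intersections and unions checked — each lies in τ. Therefore τ satisfies (T1), (T2), (T3): it IS a topology on X.


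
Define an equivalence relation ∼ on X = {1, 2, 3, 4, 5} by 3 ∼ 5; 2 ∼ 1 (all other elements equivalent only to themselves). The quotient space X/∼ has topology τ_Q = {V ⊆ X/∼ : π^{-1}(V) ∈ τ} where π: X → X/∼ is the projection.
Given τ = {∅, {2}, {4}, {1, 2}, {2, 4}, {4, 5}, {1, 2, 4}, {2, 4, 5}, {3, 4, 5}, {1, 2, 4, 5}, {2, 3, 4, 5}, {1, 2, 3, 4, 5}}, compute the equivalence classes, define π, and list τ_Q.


X/∼ = {[1=2], [3=5], [4]}; |τ_Q| = 6.

Equivalence classes: [1=2], [3=5], [4].
Quotient map π: X → X/∼ sends 1 ↦ [1=2], 2 ↦ [1=2], 3 ↦ [3=5], 4 ↦ [4], 5 ↦ [3=5].
For each subset V ⊆ X/∼, compute π^{-1}(V) ⊆ X and check whether π^{-1}(V) ∈ τ. V is open in τ_Q iff π^{-1}(V) ∈ τ.
  V = {}: π^{-1}(V) = ∅ ∈ τ ✓.
  V = {[1=2]}: π^{-1}(V) = {1, 2} ∈ τ ✓.
  V = {[3=5]}: π^{-1}(V) = {3, 5} ∉ τ ✗.
  V = {[1=2], [3=5]}: π^{-1}(V) = {1, 2, 3, 5} ∉ τ ✗.
  V = {[4]}: π^{-1}(V) = {4} ∈ τ ✓.
  V = {[1=2], [4]}: π^{-1}(V) = {1, 2, 4} ∈ τ ✓.
  V = {[3=5], [4]}: π^{-1}(V) = {3, 4, 5} ∈ τ ✓.
  V = {[1=2], [3=5], [4]}: π^{-1}(V) = {1, 2, 3, 4, 5} ∈ τ ✓.
Open sets in the quotient: τ_Q = {{}, {[1=2]}, {[4]}, {[1=2], [4]}, {[3=5], [4]}, {[1=2], [3=5], [4]}} (6 elements).


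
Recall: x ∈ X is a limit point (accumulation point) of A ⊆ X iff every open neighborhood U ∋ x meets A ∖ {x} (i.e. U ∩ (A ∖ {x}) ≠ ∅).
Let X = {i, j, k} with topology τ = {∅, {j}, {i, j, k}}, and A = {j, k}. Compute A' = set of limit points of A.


A' = {i, k}

For each x ∈ X, list the open sets U ∈ τ with x ∈ U, then check whether U ∩ (A ∖ {x}) ≠ ∅ for every such U.
  x = i: opens ∋ x are {i, j, k}; each meets A ∖ {i}, so x IS a limit point.
  x = j: open {j} ∋ x has {j} ∩ (A ∖ {j}) = ∅, so x is NOT a limit point.
  x = k: opens ∋ x are {i, j, k}; each meets A ∖ {k}, so x IS a limit point.
Collecting: A' = {i, k}.


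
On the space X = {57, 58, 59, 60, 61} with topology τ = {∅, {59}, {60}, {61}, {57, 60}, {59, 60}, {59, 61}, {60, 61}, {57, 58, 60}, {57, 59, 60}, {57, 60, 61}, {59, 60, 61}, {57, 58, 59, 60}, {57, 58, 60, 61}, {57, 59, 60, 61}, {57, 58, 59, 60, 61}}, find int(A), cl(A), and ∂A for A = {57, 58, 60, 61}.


int(A) = {57, 58, 60, 61}, cl(A) = {57, 58, 60, 61}, ∂A = ∅.

Closed sets in (X, τ) are complements of opens:
  closed(X, τ) = {∅, {58}, {59}, {61}, {57, 58}, {58, 59}, {58, 61}, {59, 61}, {57, 58, 59}, {57, 58, 60}, {57, 58, 61}, {58, 59, 61}, {57, 58, 59, 60}, {57, 58, 59, 61}, {57, 58, 60, 61}, {57, 58, 59, 60, 61}}.
int(A) = ⋃ {U ∈ τ : U ⊆ A}. Opens contained in A: ∅, {60}, {61}, {57, 60}, {60, 61}, {57, 58, 60}, {57, 60, 61}, {57, 58, 60, 61}.
Taking the union of these: int(A) = {57, 58, 60, 61}.
cl(A) = ⋂ {C closed : A ⊆ C}. Closed sets containing A: {57, 58, 60, 61}, {57, 58, 59, 60, 61}.
Intersecting these: cl(A) = {57, 58, 60, 61}.
∂A = cl(A) ∖ int(A) = {57, 58, 60, 61} ∖ {57, 58, 60, 61} = ∅.


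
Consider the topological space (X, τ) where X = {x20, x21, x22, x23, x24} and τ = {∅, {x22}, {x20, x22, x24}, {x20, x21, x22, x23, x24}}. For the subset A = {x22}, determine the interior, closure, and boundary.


int(A) = {x22}, cl(A) = {x20, x21, x22, x23, x24}, ∂A = {x20, x21, x23, x24}.

Closed sets in (X, τ) are complements of opens:
  closed(X, τ) = {∅, {x21, x23}, {x20, x21, x23, x24}, {x20, x21, x22, x23, x24}}.
int(A) = ⋃ {U ∈ τ : U ⊆ A}. Opens contained in A: ∅, {x22}.
Taking the union of these: int(A) = {x22}.
cl(A) = ⋂ {C closed : A ⊆ C}. Closed sets containing A: {x20, x21, x22, x23, x24}.
Intersecting these: cl(A) = {x20, x21, x22, x23, x24}.
∂A = cl(A) ∖ int(A) = {x20, x21, x22, x23, x24} ∖ {x22} = {x20, x21, x23, x24}.


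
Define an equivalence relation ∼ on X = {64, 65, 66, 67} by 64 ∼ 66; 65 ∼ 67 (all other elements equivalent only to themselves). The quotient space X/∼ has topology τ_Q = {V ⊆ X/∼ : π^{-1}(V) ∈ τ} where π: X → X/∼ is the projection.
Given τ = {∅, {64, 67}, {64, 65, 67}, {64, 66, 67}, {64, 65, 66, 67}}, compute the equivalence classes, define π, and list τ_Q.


X/∼ = {[64=66], [65=67]}; |τ_Q| = 2.

Equivalence classes: [64=66], [65=67].
Quotient map π: X → X/∼ sends 64 ↦ [64=66], 65 ↦ [65=67], 66 ↦ [64=66], 67 ↦ [65=67].
For each subset V ⊆ X/∼, compute π^{-1}(V) ⊆ X and check whether π^{-1}(V) ∈ τ. V is open in τ_Q iff π^{-1}(V) ∈ τ.
  V = {}: π^{-1}(V) = ∅ ∈ τ ✓.
  V = {[64=66]}: π^{-1}(V) = {64, 66} ∉ τ ✗.
  V = {[65=67]}: π^{-1}(V) = {65, 67} ∉ τ ✗.
  V = {[64=66], [65=67]}: π^{-1}(V) = {64, 65, 66, 67} ∈ τ ✓.
Open sets in the quotient: τ_Q = {{}, {[64=66], [65=67]}} (2 elements).


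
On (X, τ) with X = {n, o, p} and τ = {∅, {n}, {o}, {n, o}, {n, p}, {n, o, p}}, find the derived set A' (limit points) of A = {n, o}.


A' = {p}

For each x ∈ X, list the open sets U ∈ τ with x ∈ U, then check whether U ∩ (A ∖ {x}) ≠ ∅ for every such U.
  x = n: open {n} ∋ x has {n} ∩ (A ∖ {n}) = ∅, so x is NOT a limit point.
  x = o: open {o} ∋ x has {o} ∩ (A ∖ {o}) = ∅, so x is NOT a limit point.
  x = p: opens ∋ x are {n, p}, {n, o, p}; each meets A ∖ {p}, so x IS a limit point.
Collecting: A' = {p}.


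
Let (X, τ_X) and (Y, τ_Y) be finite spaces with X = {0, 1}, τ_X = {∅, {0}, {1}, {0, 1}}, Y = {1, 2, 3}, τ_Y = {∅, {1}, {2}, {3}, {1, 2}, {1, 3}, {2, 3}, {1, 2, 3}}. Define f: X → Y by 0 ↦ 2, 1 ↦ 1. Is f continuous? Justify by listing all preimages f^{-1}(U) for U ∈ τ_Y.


f IS continuous.

Compute f^{-1}(U) for each U ∈ τ_Y:
  U = ∅: f^{-1}(U) = ∅ ∈ τ_X ✓.
  U = {1}: f^{-1}(U) = {1} ∈ τ_X ✓.
  U = {2}: f^{-1}(U) = {0} ∈ τ_X ✓.
  U = {3}: f^{-1}(U) = ∅ ∈ τ_X ✓.
  U = {1, 2}: f^{-1}(U) = {0, 1} ∈ τ_X ✓.
  U = {1, 3}: f^{-1}(U) = {1} ∈ τ_X ✓.
  U = {2, 3}: f^{-1}(U) = {0} ∈ τ_X ✓.
  U = {1, 2, 3}: f^{-1}(U) = {0, 1} ∈ τ_X ✓.
Every preimage lies in τ_X, so f IS continuous.


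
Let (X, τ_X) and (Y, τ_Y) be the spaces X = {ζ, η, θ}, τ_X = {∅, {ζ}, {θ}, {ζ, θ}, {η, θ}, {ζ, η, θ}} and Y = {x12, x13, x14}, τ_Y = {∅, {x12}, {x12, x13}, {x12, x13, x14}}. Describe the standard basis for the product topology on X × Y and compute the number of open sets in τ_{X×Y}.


Basis B = {∅ × ∅, {ζ} × {x12}, {θ} × {x12}, {ζ} × {x12, x13}, {ζ, θ} × {x12}, {η, θ} × {x12}, {θ} × {x12, x13}, {ζ} × {x12, x13, x14}, {ζ, η, θ} × {x12}, {θ} × {x12, x13, x14}, {ζ, θ} × {x12, x13}, {η, θ} × {x12, x13}, {ζ, θ} × {x12, x13, x14}, {ζ, η, θ} × {x12, x13}, {η, θ} × {x12, x13, x14}, {ζ, η, θ} × {x12, x13, x14}}; |τ_{X×Y}| = 40.

Enumerate products U × V with U ∈ τ_X, V ∈ τ_Y (deduplicated):
  ∅ × ∅ = {} (∅)
  {ζ} × {x12} = {(ζ,x12)}
  {θ} × {x12} = {(θ,x12)}
  {ζ} × {x12, x13} = {(ζ,x12), (ζ,x13)}
  {ζ, θ} × {x12} = {(ζ,x12), (θ,x12)}
  {η, θ} × {x12} = {(η,x12), (θ,x12)}
  {θ} × {x12, x13} = {(θ,x12), (θ,x13)}
  {ζ} × {x12, x13, x14} = {(ζ,x12), (ζ,x13), (ζ,x14)}
  {ζ, η, θ} × {x12} = {(ζ,x12), (η,x12), (θ,x12)}
  {θ} × {x12, x13, x14} = {(θ,x12), (θ,x13), (θ,x14)}
  {ζ, θ} × {x12, x13} = {(ζ,x12), (ζ,x13), (θ,x12), (θ,x13)}
  {η, θ} × {x12, x13} = {(η,x12), (η,x13), (θ,x12), (θ,x13)}
  {ζ, θ} × {x12, x13, x14} = {(ζ,x12), (ζ,x13), (ζ,x14), (θ,x12), (θ,x13), (θ,x14)}
  {ζ, η, θ} × {x12, x13} = {(ζ,x12), (ζ,x13), (η,x12), (η,x13), (θ,x12), (θ,x13)}
  {η, θ} × {x12, x13, x14} = {(η,x12), (η,x13), (η,x14), (θ,x12), (θ,x13), (θ,x14)}
  {ζ, η, θ} × {x12, x13, x14} = {(ζ,x12), (ζ,x13), (ζ,x14), (η,x12), (η,x13), (η,x14), (θ,x12), (θ,x13), (θ,x14)}
These 16 distinct sets form the basis B.
Close under arbitrary unions to get τ_{X×Y}; counting gives |τ_{X×Y}| = 40.


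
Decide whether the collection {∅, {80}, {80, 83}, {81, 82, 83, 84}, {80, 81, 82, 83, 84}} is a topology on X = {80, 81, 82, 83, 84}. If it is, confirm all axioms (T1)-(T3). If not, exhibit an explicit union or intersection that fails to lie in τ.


τ is NOT a topology on X.

Axiom (T1): ∅ ∈ τ? Yes; X ∈ τ? Yes.
Axiom (T2/T3): check pairwise unions and intersections of members of τ.
Counterexample for (T3): {80, 83} ∩ {81, 82, 83, 84} = {83} ∉ τ. Therefore τ is NOT a topology.


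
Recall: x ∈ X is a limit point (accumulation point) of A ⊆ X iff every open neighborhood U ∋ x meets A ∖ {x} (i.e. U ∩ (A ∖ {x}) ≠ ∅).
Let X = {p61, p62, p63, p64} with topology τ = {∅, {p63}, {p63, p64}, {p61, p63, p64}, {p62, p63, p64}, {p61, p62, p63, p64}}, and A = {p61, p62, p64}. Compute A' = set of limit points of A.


A' = {p61, p62}

For each x ∈ X, list the open sets U ∈ τ with x ∈ U, then check whether U ∩ (A ∖ {x}) ≠ ∅ for every such U.
  x = p61: opens ∋ x are {p61, p63, p64}, {p61, p62, p63, p64}; each meets A ∖ {p61}, so x IS a limit point.
  x = p62: opens ∋ x are {p62, p63, p64}, {p61, p62, p63, p64}; each meets A ∖ {p62}, so x IS a limit point.
  x = p63: open {p63} ∋ x has {p63} ∩ (A ∖ {p63}) = ∅, so x is NOT a limit point.
  x = p64: open {p63, p64} ∋ x has {p63, p64} ∩ (A ∖ {p64}) = ∅, so x is NOT a limit point.
Collecting: A' = {p61, p62}.


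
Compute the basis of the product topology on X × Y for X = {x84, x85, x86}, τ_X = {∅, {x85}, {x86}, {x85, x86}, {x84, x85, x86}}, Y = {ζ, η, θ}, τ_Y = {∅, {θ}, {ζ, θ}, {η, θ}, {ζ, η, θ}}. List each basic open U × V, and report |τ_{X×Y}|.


Basis B = {∅ × ∅, {x85} × {θ}, {x86} × {θ}, {x85} × {ζ, θ}, {x85} × {η, θ}, {x85, x86} × {θ}, {x86} × {ζ, θ}, {x86} × {η, θ}, {x84, x85, x86} × {θ}, {x85} × {ζ, η, θ}, {x86} × {ζ, η, θ}, {x85, x86} × {ζ, θ}, {x85, x86} × {η, θ}, {x84, x85, x86} × {ζ, θ}, {x84, x85, x86} × {η, θ}, {x85, x86} × {ζ, η, θ}, {x84, x85, x86} × {ζ, η, θ}}; |τ_{X×Y}| = 50.

Enumerate products U × V with U ∈ τ_X, V ∈ τ_Y (deduplicated):
  ∅ × ∅ = {} (∅)
  {x85} × {θ} = {(x85,θ)}
  {x86} × {θ} = {(x86,θ)}
  {x85} × {ζ, θ} = {(x85,ζ), (x85,θ)}
  {x85} × {η, θ} = {(x85,η), (x85,θ)}
  {x85, x86} × {θ} = {(x85,θ), (x86,θ)}
  {x86} × {ζ, θ} = {(x86,ζ), (x86,θ)}
  {x86} × {η, θ} = {(x86,η), (x86,θ)}
  {x84, x85, x86} × {θ} = {(x84,θ), (x85,θ), (x86,θ)}
  {x85} × {ζ, η, θ} = {(x85,ζ), (x85,η), (x85,θ)}
  {x86} × {ζ, η, θ} = {(x86,ζ), (x86,η), (x86,θ)}
  {x85, x86} × {ζ, θ} = {(x85,ζ), (x85,θ), (x86,ζ), (x86,θ)}
  {x85, x86} × {η, θ} = {(x85,η), (x85,θ), (x86,η), (x86,θ)}
  {x84, x85, x86} × {ζ, θ} = {(x84,ζ), (x84,θ), (x85,ζ), (x85,θ), (x86,ζ), (x86,θ)}
  {x84, x85, x86} × {η, θ} = {(x84,η), (x84,θ), (x85,η), (x85,θ), (x86,η), (x86,θ)}
  {x85, x86} × {ζ, η, θ} = {(x85,ζ), (x85,η), (x85,θ), (x86,ζ), (x86,η), (x86,θ)}
  {x84, x85, x86} × {ζ, η, θ} = {(x84,ζ), (x84,η), (x84,θ), (x85,ζ), (x85,η), (x85,θ), (x86,ζ), (x86,η), (x86,θ)}
These 17 distinct sets form the basis B.
Close under arbitrary unions to get τ_{X×Y}; counting gives |τ_{X×Y}| = 50.


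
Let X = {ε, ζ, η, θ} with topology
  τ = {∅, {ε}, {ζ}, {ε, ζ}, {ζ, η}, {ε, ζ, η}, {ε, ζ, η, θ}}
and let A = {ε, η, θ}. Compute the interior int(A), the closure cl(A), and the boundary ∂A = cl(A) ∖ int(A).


int(A) = {ε}, cl(A) = {ε, η, θ}, ∂A = {η, θ}.

Closed sets in (X, τ) are complements of opens:
  closed(X, τ) = {∅, {θ}, {ε, θ}, {η, θ}, {ε, η, θ}, {ζ, η, θ}, {ε, ζ, η, θ}}.
int(A) = ⋃ {U ∈ τ : U ⊆ A}. Opens contained in A: ∅, {ε}.
Taking the union of these: int(A) = {ε}.
cl(A) = ⋂ {C closed : A ⊆ C}. Closed sets containing A: {ε, η, θ}, {ε, ζ, η, θ}.
Intersecting these: cl(A) = {ε, η, θ}.
∂A = cl(A) ∖ int(A) = {ε, η, θ} ∖ {ε} = {η, θ}.


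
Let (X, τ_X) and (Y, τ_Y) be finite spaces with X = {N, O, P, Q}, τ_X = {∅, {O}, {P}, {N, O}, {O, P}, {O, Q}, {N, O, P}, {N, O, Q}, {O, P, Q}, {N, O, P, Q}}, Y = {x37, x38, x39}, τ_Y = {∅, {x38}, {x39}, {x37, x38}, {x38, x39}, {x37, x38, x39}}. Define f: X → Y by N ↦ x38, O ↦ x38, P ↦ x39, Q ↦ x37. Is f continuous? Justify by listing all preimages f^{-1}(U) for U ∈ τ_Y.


f IS continuous.

Compute f^{-1}(U) for each U ∈ τ_Y:
  U = ∅: f^{-1}(U) = ∅ ∈ τ_X ✓.
  U = {x38}: f^{-1}(U) = {N, O} ∈ τ_X ✓.
  U = {x39}: f^{-1}(U) = {P} ∈ τ_X ✓.
  U = {x37, x38}: f^{-1}(U) = {N, O, Q} ∈ τ_X ✓.
  U = {x38, x39}: f^{-1}(U) = {N, O, P} ∈ τ_X ✓.
  U = {x37, x38, x39}: f^{-1}(U) = {N, O, P, Q} ∈ τ_X ✓.
Every preimage lies in τ_X, so f IS continuous.


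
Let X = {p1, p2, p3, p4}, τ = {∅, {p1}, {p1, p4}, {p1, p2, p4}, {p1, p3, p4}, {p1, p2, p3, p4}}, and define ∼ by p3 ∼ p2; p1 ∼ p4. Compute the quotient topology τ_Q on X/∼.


X/∼ = {[p1=p4], [p2=p3]}; |τ_Q| = 3.

Equivalence classes: [p1=p4], [p2=p3].
Quotient map π: X → X/∼ sends p1 ↦ [p1=p4], p2 ↦ [p2=p3], p3 ↦ [p2=p3], p4 ↦ [p1=p4].
For each subset V ⊆ X/∼, compute π^{-1}(V) ⊆ X and check whether π^{-1}(V) ∈ τ. V is open in τ_Q iff π^{-1}(V) ∈ τ.
  V = {}: π^{-1}(V) = ∅ ∈ τ ✓.
  V = {[p1=p4]}: π^{-1}(V) = {p1, p4} ∈ τ ✓.
  V = {[p2=p3]}: π^{-1}(V) = {p2, p3} ∉ τ ✗.
  V = {[p1=p4], [p2=p3]}: π^{-1}(V) = {p1, p2, p3, p4} ∈ τ ✓.
Open sets in the quotient: τ_Q = {{}, {[p1=p4]}, {[p1=p4], [p2=p3]}} (3 elements).


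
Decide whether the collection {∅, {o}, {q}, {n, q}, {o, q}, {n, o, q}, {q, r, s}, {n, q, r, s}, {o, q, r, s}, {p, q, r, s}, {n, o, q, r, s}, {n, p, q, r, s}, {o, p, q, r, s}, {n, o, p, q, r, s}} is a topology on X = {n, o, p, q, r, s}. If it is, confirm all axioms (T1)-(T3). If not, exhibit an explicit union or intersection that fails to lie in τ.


τ IS a topology on X.

Axiom (T1): ∅ ∈ τ? Yes; X ∈ τ? Yes.
Axiom (T2/T3): check pairwise unions and intersections of members of τ.
All pairwise intersections and unions checked — each lies in τ. Therefore τ satisfies (T1), (T2), (T3): it IS a topology on X.


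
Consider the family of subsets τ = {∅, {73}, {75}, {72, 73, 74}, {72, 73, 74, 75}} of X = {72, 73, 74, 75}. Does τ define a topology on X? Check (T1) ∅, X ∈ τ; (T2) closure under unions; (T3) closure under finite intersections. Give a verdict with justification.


τ is NOT a topology on X.

Axiom (T1): ∅ ∈ τ? Yes; X ∈ τ? Yes.
Axiom (T2/T3): check pairwise unions and intersections of members of τ.
Counterexample for (T2): {73} ∪ {75} = {73, 75} ∉ τ. Therefore τ is NOT a topology.


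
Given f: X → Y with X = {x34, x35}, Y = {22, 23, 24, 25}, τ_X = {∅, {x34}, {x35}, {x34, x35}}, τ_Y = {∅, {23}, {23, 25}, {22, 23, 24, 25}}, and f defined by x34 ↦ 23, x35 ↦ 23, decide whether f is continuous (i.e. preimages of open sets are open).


f IS continuous.

Compute f^{-1}(U) for each U ∈ τ_Y:
  U = ∅: f^{-1}(U) = ∅ ∈ τ_X ✓.
  U = {23}: f^{-1}(U) = {x34, x35} ∈ τ_X ✓.
  U = {23, 25}: f^{-1}(U) = {x34, x35} ∈ τ_X ✓.
  U = {22, 23, 24, 25}: f^{-1}(U) = {x34, x35} ∈ τ_X ✓.
Every preimage lies in τ_X, so f IS continuous.


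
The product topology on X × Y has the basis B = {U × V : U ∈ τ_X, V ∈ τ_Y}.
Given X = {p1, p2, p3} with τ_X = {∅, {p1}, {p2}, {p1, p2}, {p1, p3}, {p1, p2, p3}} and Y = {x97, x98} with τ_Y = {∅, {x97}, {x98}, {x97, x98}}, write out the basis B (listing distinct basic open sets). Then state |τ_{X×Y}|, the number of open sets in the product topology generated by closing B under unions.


Basis B = {∅ × ∅, {p1} × {x97}, {p1} × {x98}, {p2} × {x97}, {p2} × {x98}, {p1} × {x97, x98}, {p1, p2} × {x97}, {p1, p3} × {x97}, {p1, p2} × {x98}, {p1, p3} × {x98}, {p2} × {x97, x98}, {p1, p2, p3} × {x97}, {p1, p2, p3} × {x98}, {p1, p2} × {x97, x98}, {p1, p3} × {x97, x98}, {p1, p2, p3} × {x97, x98}}; |τ_{X×Y}| = 36.

Enumerate products U × V with U ∈ τ_X, V ∈ τ_Y (deduplicated):
  ∅ × ∅ = {} (∅)
  {p1} × {x97} = {(p1,x97)}
  {p1} × {x98} = {(p1,x98)}
  {p2} × {x97} = {(p2,x97)}
  {p2} × {x98} = {(p2,x98)}
  {p1} × {x97, x98} = {(p1,x97), (p1,x98)}
  {p1, p2} × {x97} = {(p1,x97), (p2,x97)}
  {p1, p3} × {x97} = {(p1,x97), (p3,x97)}
  {p1, p2} × {x98} = {(p1,x98), (p2,x98)}
  {p1, p3} × {x98} = {(p1,x98), (p3,x98)}
  {p2} × {x97, x98} = {(p2,x97), (p2,x98)}
  {p1, p2, p3} × {x97} = {(p1,x97), (p2,x97), (p3,x97)}
  {p1, p2, p3} × {x98} = {(p1,x98), (p2,x98), (p3,x98)}
  {p1, p2} × {x97, x98} = {(p1,x97), (p1,x98), (p2,x97), (p2,x98)}
  {p1, p3} × {x97, x98} = {(p1,x97), (p1,x98), (p3,x97), (p3,x98)}
  {p1, p2, p3} × {x97, x98} = {(p1,x97), (p1,x98), (p2,x97), (p2,x98), (p3,x97), (p3,x98)}
These 16 distinct sets form the basis B.
Close under arbitrary unions to get τ_{X×Y}; counting gives |τ_{X×Y}| = 36.


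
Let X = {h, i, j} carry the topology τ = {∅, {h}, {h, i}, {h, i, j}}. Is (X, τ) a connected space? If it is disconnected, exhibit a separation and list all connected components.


(X, τ) is connected.

Find clopen sets (U ∈ τ with X ∖ U ∈ τ):
  U = ∅, X ∖ U = {h, i, j} — both open, so U is clopen.
  U = {h, i, j}, X ∖ U = ∅ — both open, so U is clopen.
Only trivial clopens (∅ and X) exist, so (X, τ) is connected.
Compute connected components by grouping points that agree on all clopens:
  component: {h, i, j}


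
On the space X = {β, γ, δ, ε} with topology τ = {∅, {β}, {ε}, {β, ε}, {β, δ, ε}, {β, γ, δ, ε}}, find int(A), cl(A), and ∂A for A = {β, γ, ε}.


int(A) = {β, ε}, cl(A) = {β, γ, δ, ε}, ∂A = {γ, δ}.

Closed sets in (X, τ) are complements of opens:
  closed(X, τ) = {∅, {γ}, {γ, δ}, {β, γ, δ}, {γ, δ, ε}, {β, γ, δ, ε}}.
int(A) = ⋃ {U ∈ τ : U ⊆ A}. Opens contained in A: ∅, {β}, {ε}, {β, ε}.
Taking the union of these: int(A) = {β, ε}.
cl(A) = ⋂ {C closed : A ⊆ C}. Closed sets containing A: {β, γ, δ, ε}.
Intersecting these: cl(A) = {β, γ, δ, ε}.
∂A = cl(A) ∖ int(A) = {β, γ, δ, ε} ∖ {β, ε} = {γ, δ}.


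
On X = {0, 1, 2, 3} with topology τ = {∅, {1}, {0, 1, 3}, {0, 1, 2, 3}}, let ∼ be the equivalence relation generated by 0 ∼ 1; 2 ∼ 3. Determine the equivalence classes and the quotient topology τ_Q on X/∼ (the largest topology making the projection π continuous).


X/∼ = {[0=1], [2=3]}; |τ_Q| = 2.

Equivalence classes: [0=1], [2=3].
Quotient map π: X → X/∼ sends 0 ↦ [0=1], 1 ↦ [0=1], 2 ↦ [2=3], 3 ↦ [2=3].
For each subset V ⊆ X/∼, compute π^{-1}(V) ⊆ X and check whether π^{-1}(V) ∈ τ. V is open in τ_Q iff π^{-1}(V) ∈ τ.
  V = {}: π^{-1}(V) = ∅ ∈ τ ✓.
  V = {[0=1]}: π^{-1}(V) = {0, 1} ∉ τ ✗.
  V = {[2=3]}: π^{-1}(V) = {2, 3} ∉ τ ✗.
  V = {[0=1], [2=3]}: π^{-1}(V) = {0, 1, 2, 3} ∈ τ ✓.
Open sets in the quotient: τ_Q = {{}, {[0=1], [2=3]}} (2 elements).


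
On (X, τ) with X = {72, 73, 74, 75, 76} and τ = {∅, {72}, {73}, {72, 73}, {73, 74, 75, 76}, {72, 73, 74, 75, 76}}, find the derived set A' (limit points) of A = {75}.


A' = {74, 76}

For each x ∈ X, list the open sets U ∈ τ with x ∈ U, then check whether U ∩ (A ∖ {x}) ≠ ∅ for every such U.
  x = 72: open {72} ∋ x has {72} ∩ (A ∖ {72}) = ∅, so x is NOT a limit point.
  x = 73: open {73} ∋ x has {73} ∩ (A ∖ {73}) = ∅, so x is NOT a limit point.
  x = 74: opens ∋ x are {73, 74, 75, 76}, {72, 73, 74, 75, 76}; each meets A ∖ {74}, so x IS a limit point.
  x = 75: open {73, 74, 75, 76} ∋ x has {73, 74, 75, 76} ∩ (A ∖ {75}) = ∅, so x is NOT a limit point.
  x = 76: opens ∋ x are {73, 74, 75, 76}, {72, 73, 74, 75, 76}; each meets A ∖ {76}, so x IS a limit point.
Collecting: A' = {74, 76}.


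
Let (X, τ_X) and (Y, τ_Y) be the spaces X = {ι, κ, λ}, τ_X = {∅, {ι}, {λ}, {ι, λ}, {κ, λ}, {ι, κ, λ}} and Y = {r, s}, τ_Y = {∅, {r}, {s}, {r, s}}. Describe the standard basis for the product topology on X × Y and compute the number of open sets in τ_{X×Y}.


Basis B = {∅ × ∅, {ι} × {r}, {ι} × {s}, {λ} × {r}, {λ} × {s}, {ι} × {r, s}, {ι, λ} × {r}, {ι, λ} × {s}, {κ, λ} × {r}, {κ, λ} × {s}, {λ} × {r, s}, {ι, κ, λ} × {r}, {ι, κ, λ} × {s}, {ι, λ} × {r, s}, {κ, λ} × {r, s}, {ι, κ, λ} × {r, s}}; |τ_{X×Y}| = 36.

Enumerate products U × V with U ∈ τ_X, V ∈ τ_Y (deduplicated):
  ∅ × ∅ = {} (∅)
  {ι} × {r} = {(ι,r)}
  {ι} × {s} = {(ι,s)}
  {λ} × {r} = {(λ,r)}
  {λ} × {s} = {(λ,s)}
  {ι} × {r, s} = {(ι,r), (ι,s)}
  {ι, λ} × {r} = {(ι,r), (λ,r)}
  {ι, λ} × {s} = {(ι,s), (λ,s)}
  {κ, λ} × {r} = {(κ,r), (λ,r)}
  {κ, λ} × {s} = {(κ,s), (λ,s)}
  {λ} × {r, s} = {(λ,r), (λ,s)}
  {ι, κ, λ} × {r} = {(ι,r), (κ,r), (λ,r)}
  {ι, κ, λ} × {s} = {(ι,s), (κ,s), (λ,s)}
  {ι, λ} × {r, s} = {(ι,r), (ι,s), (λ,r), (λ,s)}
  {κ, λ} × {r, s} = {(κ,r), (κ,s), (λ,r), (λ,s)}
  {ι, κ, λ} × {r, s} = {(ι,r), (ι,s), (κ,r), (κ,s), (λ,r), (λ,s)}
These 16 distinct sets form the basis B.
Close under arbitrary unions to get τ_{X×Y}; counting gives |τ_{X×Y}| = 36.


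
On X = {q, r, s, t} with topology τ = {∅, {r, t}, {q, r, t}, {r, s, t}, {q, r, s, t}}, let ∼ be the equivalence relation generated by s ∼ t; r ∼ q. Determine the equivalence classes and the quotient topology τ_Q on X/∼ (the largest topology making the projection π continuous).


X/∼ = {[q=r], [s=t]}; |τ_Q| = 2.

Equivalence classes: [q=r], [s=t].
Quotient map π: X → X/∼ sends q ↦ [q=r], r ↦ [q=r], s ↦ [s=t], t ↦ [s=t].
For each subset V ⊆ X/∼, compute π^{-1}(V) ⊆ X and check whether π^{-1}(V) ∈ τ. V is open in τ_Q iff π^{-1}(V) ∈ τ.
  V = {}: π^{-1}(V) = ∅ ∈ τ ✓.
  V = {[q=r]}: π^{-1}(V) = {q, r} ∉ τ ✗.
  V = {[s=t]}: π^{-1}(V) = {s, t} ∉ τ ✗.
  V = {[q=r], [s=t]}: π^{-1}(V) = {q, r, s, t} ∈ τ ✓.
Open sets in the quotient: τ_Q = {{}, {[q=r], [s=t]}} (2 elements).


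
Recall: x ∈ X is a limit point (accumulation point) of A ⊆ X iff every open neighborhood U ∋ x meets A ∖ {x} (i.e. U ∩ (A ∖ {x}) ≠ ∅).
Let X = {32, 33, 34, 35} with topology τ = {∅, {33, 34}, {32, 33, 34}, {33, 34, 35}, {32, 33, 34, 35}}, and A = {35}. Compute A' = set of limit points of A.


A' = ∅

For each x ∈ X, list the open sets U ∈ τ with x ∈ U, then check whether U ∩ (A ∖ {x}) ≠ ∅ for every such U.
  x = 32: open {32, 33, 34} ∋ x has {32, 33, 34} ∩ (A ∖ {32}) = ∅, so x is NOT a limit point.
  x = 33: open {33, 34} ∋ x has {33, 34} ∩ (A ∖ {33}) = ∅, so x is NOT a limit point.
  x = 34: open {33, 34} ∋ x has {33, 34} ∩ (A ∖ {34}) = ∅, so x is NOT a limit point.
  x = 35: open {33, 34, 35} ∋ x has {33, 34, 35} ∩ (A ∖ {35}) = ∅, so x is NOT a limit point.
Collecting: A' = ∅.


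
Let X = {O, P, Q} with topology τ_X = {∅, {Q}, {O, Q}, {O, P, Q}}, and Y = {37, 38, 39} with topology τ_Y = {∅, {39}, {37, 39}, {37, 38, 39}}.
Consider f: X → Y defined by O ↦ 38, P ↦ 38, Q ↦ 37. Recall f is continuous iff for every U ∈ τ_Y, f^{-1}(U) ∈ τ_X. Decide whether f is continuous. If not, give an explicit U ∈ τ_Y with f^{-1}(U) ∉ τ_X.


f IS continuous.

Compute f^{-1}(U) for each U ∈ τ_Y:
  U = ∅: f^{-1}(U) = ∅ ∈ τ_X ✓.
  U = {39}: f^{-1}(U) = ∅ ∈ τ_X ✓.
  U = {37, 39}: f^{-1}(U) = {Q} ∈ τ_X ✓.
  U = {37, 38, 39}: f^{-1}(U) = {O, P, Q} ∈ τ_X ✓.
Every preimage lies in τ_X, so f IS continuous.


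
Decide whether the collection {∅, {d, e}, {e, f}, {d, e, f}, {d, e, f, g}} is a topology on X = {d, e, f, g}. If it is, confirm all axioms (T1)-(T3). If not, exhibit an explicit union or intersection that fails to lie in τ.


τ is NOT a topology on X.

Axiom (T1): ∅ ∈ τ? Yes; X ∈ τ? Yes.
Axiom (T2/T3): check pairwise unions and intersections of members of τ.
Counterexample for (T3): {d, e} ∩ {e, f} = {e} ∉ τ. Therefore τ is NOT a topology.


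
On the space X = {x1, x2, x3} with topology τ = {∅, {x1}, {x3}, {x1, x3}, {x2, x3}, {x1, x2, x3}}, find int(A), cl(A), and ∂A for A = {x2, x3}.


int(A) = {x2, x3}, cl(A) = {x2, x3}, ∂A = ∅.

Closed sets in (X, τ) are complements of opens:
  closed(X, τ) = {∅, {x1}, {x2}, {x1, x2}, {x2, x3}, {x1, x2, x3}}.
int(A) = ⋃ {U ∈ τ : U ⊆ A}. Opens contained in A: ∅, {x3}, {x2, x3}.
Taking the union of these: int(A) = {x2, x3}.
cl(A) = ⋂ {C closed : A ⊆ C}. Closed sets containing A: {x2, x3}, {x1, x2, x3}.
Intersecting these: cl(A) = {x2, x3}.
∂A = cl(A) ∖ int(A) = {x2, x3} ∖ {x2, x3} = ∅.


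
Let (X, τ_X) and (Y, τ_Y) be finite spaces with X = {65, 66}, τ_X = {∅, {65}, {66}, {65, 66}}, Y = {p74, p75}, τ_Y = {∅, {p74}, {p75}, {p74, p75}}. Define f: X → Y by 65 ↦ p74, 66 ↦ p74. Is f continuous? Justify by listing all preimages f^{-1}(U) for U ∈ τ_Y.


f IS continuous.

Compute f^{-1}(U) for each U ∈ τ_Y:
  U = ∅: f^{-1}(U) = ∅ ∈ τ_X ✓.
  U = {p74}: f^{-1}(U) = {65, 66} ∈ τ_X ✓.
  U = {p75}: f^{-1}(U) = ∅ ∈ τ_X ✓.
  U = {p74, p75}: f^{-1}(U) = {65, 66} ∈ τ_X ✓.
Every preimage lies in τ_X, so f IS continuous.


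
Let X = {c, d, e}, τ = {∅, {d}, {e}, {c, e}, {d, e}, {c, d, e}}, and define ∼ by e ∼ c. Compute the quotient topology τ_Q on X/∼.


X/∼ = {[c=e], [d]}; |τ_Q| = 4.

Equivalence classes: [c=e], [d].
Quotient map π: X → X/∼ sends c ↦ [c=e], d ↦ [d], e ↦ [c=e].
For each subset V ⊆ X/∼, compute π^{-1}(V) ⊆ X and check whether π^{-1}(V) ∈ τ. V is open in τ_Q iff π^{-1}(V) ∈ τ.
  V = {}: π^{-1}(V) = ∅ ∈ τ ✓.
  V = {[c=e]}: π^{-1}(V) = {c, e} ∈ τ ✓.
  V = {[d]}: π^{-1}(V) = {d} ∈ τ ✓.
  V = {[c=e], [d]}: π^{-1}(V) = {c, d, e} ∈ τ ✓.
Open sets in the quotient: τ_Q = {{}, {[c=e]}, {[d]}, {[c=e], [d]}} (4 elements).


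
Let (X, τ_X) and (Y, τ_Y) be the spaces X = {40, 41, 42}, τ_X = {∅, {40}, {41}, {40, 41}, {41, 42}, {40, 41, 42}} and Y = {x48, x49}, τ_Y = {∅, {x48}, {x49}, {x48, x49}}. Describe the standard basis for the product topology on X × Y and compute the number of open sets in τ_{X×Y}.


Basis B = {∅ × ∅, {40} × {x48}, {40} × {x49}, {41} × {x48}, {41} × {x49}, {40} × {x48, x49}, {40, 41} × {x48}, {40, 41} × {x49}, {41} × {x48, x49}, {41, 42} × {x48}, {41, 42} × {x49}, {40, 41, 42} × {x48}, {40, 41, 42} × {x49}, {40, 41} × {x48, x49}, {41, 42} × {x48, x49}, {40, 41, 42} × {x48, x49}}; |τ_{X×Y}| = 36.

Enumerate products U × V with U ∈ τ_X, V ∈ τ_Y (deduplicated):
  ∅ × ∅ = {} (∅)
  {40} × {x48} = {(40,x48)}
  {40} × {x49} = {(40,x49)}
  {41} × {x48} = {(41,x48)}
  {41} × {x49} = {(41,x49)}
  {40} × {x48, x49} = {(40,x48), (40,x49)}
  {40, 41} × {x48} = {(40,x48), (41,x48)}
  {40, 41} × {x49} = {(40,x49), (41,x49)}
  {41} × {x48, x49} = {(41,x48), (41,x49)}
  {41, 42} × {x48} = {(41,x48), (42,x48)}
  {41, 42} × {x49} = {(41,x49), (42,x49)}
  {40, 41, 42} × {x48} = {(40,x48), (41,x48), (42,x48)}
  {40, 41, 42} × {x49} = {(40,x49), (41,x49), (42,x49)}
  {40, 41} × {x48, x49} = {(40,x48), (40,x49), (41,x48), (41,x49)}
  {41, 42} × {x48, x49} = {(41,x48), (41,x49), (42,x48), (42,x49)}
  {40, 41, 42} × {x48, x49} = {(40,x48), (40,x49), (41,x48), (41,x49), (42,x48), (42,x49)}
These 16 distinct sets form the basis B.
Close under arbitrary unions to get τ_{X×Y}; counting gives |τ_{X×Y}| = 36.


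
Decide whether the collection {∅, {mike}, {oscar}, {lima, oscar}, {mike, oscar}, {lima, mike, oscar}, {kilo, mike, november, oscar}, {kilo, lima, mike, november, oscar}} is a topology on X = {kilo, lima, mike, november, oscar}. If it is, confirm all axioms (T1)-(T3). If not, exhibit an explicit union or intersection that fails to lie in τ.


τ IS a topology on X.

Axiom (T1): ∅ ∈ τ? Yes; X ∈ τ? Yes.
Axiom (T2/T3): check pairwise unions and intersections of members of τ.
All pairwise intersections and unions checked — each lies in τ. Therefore τ satisfies (T1), (T2), (T3): it IS a topology on X.


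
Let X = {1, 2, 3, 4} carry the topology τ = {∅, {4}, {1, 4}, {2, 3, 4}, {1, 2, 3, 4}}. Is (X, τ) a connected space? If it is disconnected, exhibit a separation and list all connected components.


(X, τ) is connected.

Find clopen sets (U ∈ τ with X ∖ U ∈ τ):
  U = ∅, X ∖ U = {1, 2, 3, 4} — both open, so U is clopen.
  U = {1, 2, 3, 4}, X ∖ U = ∅ — both open, so U is clopen.
Only trivial clopens (∅ and X) exist, so (X, τ) is connected.
Compute connected components by grouping points that agree on all clopens:
  component: {1, 2, 3, 4}


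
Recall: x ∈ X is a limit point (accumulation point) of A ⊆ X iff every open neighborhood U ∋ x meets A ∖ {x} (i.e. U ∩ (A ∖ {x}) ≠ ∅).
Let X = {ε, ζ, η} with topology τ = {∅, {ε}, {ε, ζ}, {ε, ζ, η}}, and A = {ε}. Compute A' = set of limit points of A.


A' = {ζ, η}

For each x ∈ X, list the open sets U ∈ τ with x ∈ U, then check whether U ∩ (A ∖ {x}) ≠ ∅ for every such U.
  x = ε: open {ε} ∋ x has {ε} ∩ (A ∖ {ε}) = ∅, so x is NOT a limit point.
  x = ζ: opens ∋ x are {ε, ζ}, {ε, ζ, η}; each meets A ∖ {ζ}, so x IS a limit point.
  x = η: opens ∋ x are {ε, ζ, η}; each meets A ∖ {η}, so x IS a limit point.
Collecting: A' = {ζ, η}.


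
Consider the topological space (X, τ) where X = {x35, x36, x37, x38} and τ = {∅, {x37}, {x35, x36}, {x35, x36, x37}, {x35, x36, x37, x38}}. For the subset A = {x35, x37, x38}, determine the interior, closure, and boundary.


int(A) = {x37}, cl(A) = {x35, x36, x37, x38}, ∂A = {x35, x36, x38}.

Closed sets in (X, τ) are complements of opens:
  closed(X, τ) = {∅, {x38}, {x37, x38}, {x35, x36, x38}, {x35, x36, x37, x38}}.
int(A) = ⋃ {U ∈ τ : U ⊆ A}. Opens contained in A: ∅, {x37}.
Taking the union of these: int(A) = {x37}.
cl(A) = ⋂ {C closed : A ⊆ C}. Closed sets containing A: {x35, x36, x37, x38}.
Intersecting these: cl(A) = {x35, x36, x37, x38}.
∂A = cl(A) ∖ int(A) = {x35, x36, x37, x38} ∖ {x37} = {x35, x36, x38}.


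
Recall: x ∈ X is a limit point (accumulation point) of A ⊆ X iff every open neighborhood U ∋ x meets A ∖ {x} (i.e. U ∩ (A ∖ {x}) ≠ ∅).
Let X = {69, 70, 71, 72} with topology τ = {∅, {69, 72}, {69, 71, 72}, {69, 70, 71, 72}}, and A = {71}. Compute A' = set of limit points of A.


A' = {70}

For each x ∈ X, list the open sets U ∈ τ with x ∈ U, then check whether U ∩ (A ∖ {x}) ≠ ∅ for every such U.
  x = 69: open {69, 72} ∋ x has {69, 72} ∩ (A ∖ {69}) = ∅, so x is NOT a limit point.
  x = 70: opens ∋ x are {69, 70, 71, 72}; each meets A ∖ {70}, so x IS a limit point.
  x = 71: open {69, 71, 72} ∋ x has {69, 71, 72} ∩ (A ∖ {71}) = ∅, so x is NOT a limit point.
  x = 72: open {69, 72} ∋ x has {69, 72} ∩ (A ∖ {72}) = ∅, so x is NOT a limit point.
Collecting: A' = {70}.


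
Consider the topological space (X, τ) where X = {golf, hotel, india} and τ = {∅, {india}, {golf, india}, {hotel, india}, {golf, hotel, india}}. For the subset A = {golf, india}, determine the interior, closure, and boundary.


int(A) = {golf, india}, cl(A) = {golf, hotel, india}, ∂A = {hotel}.

Closed sets in (X, τ) are complements of opens:
  closed(X, τ) = {∅, {golf}, {hotel}, {golf, hotel}, {golf, hotel, india}}.
int(A) = ⋃ {U ∈ τ : U ⊆ A}. Opens contained in A: ∅, {india}, {golf, india}.
Taking the union of these: int(A) = {golf, india}.
cl(A) = ⋂ {C closed : A ⊆ C}. Closed sets containing A: {golf, hotel, india}.
Intersecting these: cl(A) = {golf, hotel, india}.
∂A = cl(A) ∖ int(A) = {golf, hotel, india} ∖ {golf, india} = {hotel}.


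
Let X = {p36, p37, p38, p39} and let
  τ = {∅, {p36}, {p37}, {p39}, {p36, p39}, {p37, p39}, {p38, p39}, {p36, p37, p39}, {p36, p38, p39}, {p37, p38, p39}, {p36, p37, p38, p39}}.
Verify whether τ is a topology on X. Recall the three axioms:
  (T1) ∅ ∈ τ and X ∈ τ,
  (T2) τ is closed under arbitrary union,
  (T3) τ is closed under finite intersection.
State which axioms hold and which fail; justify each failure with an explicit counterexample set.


τ is NOT a topology on X.

Axiom (T1): ∅ ∈ τ? Yes; X ∈ τ? Yes.
Axiom (T2/T3): check pairwise unions and intersections of members of τ.
Counterexample for (T2): {p36} ∪ {p37} = {p36, p37} ∉ τ. Therefore τ is NOT a topology.


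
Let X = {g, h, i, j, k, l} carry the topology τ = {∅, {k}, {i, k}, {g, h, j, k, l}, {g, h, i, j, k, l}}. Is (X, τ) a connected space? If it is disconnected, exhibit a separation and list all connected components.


(X, τ) is connected.

Find clopen sets (U ∈ τ with X ∖ U ∈ τ):
  U = ∅, X ∖ U = {g, h, i, j, k, l} — both open, so U is clopen.
  U = {g, h, i, j, k, l}, X ∖ U = ∅ — both open, so U is clopen.
Only trivial clopens (∅ and X) exist, so (X, τ) is connected.
Compute connected components by grouping points that agree on all clopens:
  component: {g, h, i, j, k, l}


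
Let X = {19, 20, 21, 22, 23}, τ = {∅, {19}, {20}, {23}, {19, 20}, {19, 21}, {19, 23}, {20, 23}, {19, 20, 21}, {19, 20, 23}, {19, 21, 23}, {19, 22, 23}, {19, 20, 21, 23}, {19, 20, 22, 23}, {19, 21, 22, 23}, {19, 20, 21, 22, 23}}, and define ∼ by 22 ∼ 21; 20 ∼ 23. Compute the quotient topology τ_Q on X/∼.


X/∼ = {[19], [20=23], [21=22]}; |τ_Q| = 5.

Equivalence classes: [19], [20=23], [21=22].
Quotient map π: X → X/∼ sends 19 ↦ [19], 20 ↦ [20=23], 21 ↦ [21=22], 22 ↦ [21=22], 23 ↦ [20=23].
For each subset V ⊆ X/∼, compute π^{-1}(V) ⊆ X and check whether π^{-1}(V) ∈ τ. V is open in τ_Q iff π^{-1}(V) ∈ τ.
  V = {}: π^{-1}(V) = ∅ ∈ τ ✓.
  V = {[19]}: π^{-1}(V) = {19} ∈ τ ✓.
  V = {[20=23]}: π^{-1}(V) = {20, 23} ∈ τ ✓.
  V = {[19], [20=23]}: π^{-1}(V) = {19, 20, 23} ∈ τ ✓.
  V = {[21=22]}: π^{-1}(V) = {21, 22} ∉ τ ✗.
  V = {[19], [21=22]}: π^{-1}(V) = {19, 21, 22} ∉ τ ✗.
  V = {[20=23], [21=22]}: π^{-1}(V) = {20, 21, 22, 23} ∉ τ ✗.
  V = {[19], [20=23], [21=22]}: π^{-1}(V) = {19, 20, 21, 22, 23} ∈ τ ✓.
Open sets in the quotient: τ_Q = {{}, {[19]}, {[20=23]}, {[19], [20=23]}, {[19], [20=23], [21=22]}} (5 elements).


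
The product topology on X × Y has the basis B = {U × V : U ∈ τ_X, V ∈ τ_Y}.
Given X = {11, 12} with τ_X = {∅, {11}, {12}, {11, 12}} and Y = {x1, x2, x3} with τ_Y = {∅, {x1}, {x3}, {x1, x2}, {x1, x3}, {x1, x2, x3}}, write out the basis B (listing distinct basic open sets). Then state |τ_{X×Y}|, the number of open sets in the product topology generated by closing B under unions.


Basis B = {∅ × ∅, {11} × {x1}, {11} × {x3}, {12} × {x1}, {12} × {x3}, {11} × {x1, x2}, {11} × {x1, x3}, {11, 12} × {x1}, {11, 12} × {x3}, {12} × {x1, x2}, {12} × {x1, x3}, {11} × {x1, x2, x3}, {12} × {x1, x2, x3}, {11, 12} × {x1, x2}, {11, 12} × {x1, x3}, {11, 12} × {x1, x2, x3}}; |τ_{X×Y}| = 36.

Enumerate products U × V with U ∈ τ_X, V ∈ τ_Y (deduplicated):
  ∅ × ∅ = {} (∅)
  {11} × {x1} = {(11,x1)}
  {11} × {x3} = {(11,x3)}
  {12} × {x1} = {(12,x1)}
  {12} × {x3} = {(12,x3)}
  {11} × {x1, x2} = {(11,x1), (11,x2)}
  {11} × {x1, x3} = {(11,x1), (11,x3)}
  {11, 12} × {x1} = {(11,x1), (12,x1)}
  {11, 12} × {x3} = {(11,x3), (12,x3)}
  {12} × {x1, x2} = {(12,x1), (12,x2)}
  {12} × {x1, x3} = {(12,x1), (12,x3)}
  {11} × {x1, x2, x3} = {(11,x1), (11,x2), (11,x3)}
  {12} × {x1, x2, x3} = {(12,x1), (12,x2), (12,x3)}
  {11, 12} × {x1, x2} = {(11,x1), (11,x2), (12,x1), (12,x2)}
  {11, 12} × {x1, x3} = {(11,x1), (11,x3), (12,x1), (12,x3)}
  {11, 12} × {x1, x2, x3} = {(11,x1), (11,x2), (11,x3), (12,x1), (12,x2), (12,x3)}
These 16 distinct sets form the basis B.
Close under arbitrary unions to get τ_{X×Y}; counting gives |τ_{X×Y}| = 36.


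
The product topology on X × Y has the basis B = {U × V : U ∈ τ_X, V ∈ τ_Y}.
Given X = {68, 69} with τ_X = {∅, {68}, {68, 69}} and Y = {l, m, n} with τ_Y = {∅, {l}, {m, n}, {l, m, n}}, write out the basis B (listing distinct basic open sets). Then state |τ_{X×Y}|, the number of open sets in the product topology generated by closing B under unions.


Basis B = {∅ × ∅, {68} × {l}, {68, 69} × {l}, {68} × {m, n}, {68} × {l, m, n}, {68, 69} × {m, n}, {68, 69} × {l, m, n}}; |τ_{X×Y}| = 9.

Enumerate products U × V with U ∈ τ_X, V ∈ τ_Y (deduplicated):
  ∅ × ∅ = {} (∅)
  {68} × {l} = {(68,l)}
  {68, 69} × {l} = {(68,l), (69,l)}
  {68} × {m, n} = {(68,m), (68,n)}
  {68} × {l, m, n} = {(68,l), (68,m), (68,n)}
  {68, 69} × {m, n} = {(68,m), (68,n), (69,m), (69,n)}
  {68, 69} × {l, m, n} = {(68,l), (68,m), (68,n), (69,l), (69,m), (69,n)}
These 7 distinct sets form the basis B.
Close under arbitrary unions to get τ_{X×Y}; counting gives |τ_{X×Y}| = 9.


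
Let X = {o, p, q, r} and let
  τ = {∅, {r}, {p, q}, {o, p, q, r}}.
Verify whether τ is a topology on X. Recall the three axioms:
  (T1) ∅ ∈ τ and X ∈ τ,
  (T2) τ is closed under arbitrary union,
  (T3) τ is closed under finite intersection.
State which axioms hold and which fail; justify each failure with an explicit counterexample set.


τ is NOT a topology on X.

Axiom (T1): ∅ ∈ τ? Yes; X ∈ τ? Yes.
Axiom (T2/T3): check pairwise unions and intersections of members of τ.
Counterexample for (T2): {r} ∪ {p, q} = {p, q, r} ∉ τ. Therefore τ is NOT a topology.


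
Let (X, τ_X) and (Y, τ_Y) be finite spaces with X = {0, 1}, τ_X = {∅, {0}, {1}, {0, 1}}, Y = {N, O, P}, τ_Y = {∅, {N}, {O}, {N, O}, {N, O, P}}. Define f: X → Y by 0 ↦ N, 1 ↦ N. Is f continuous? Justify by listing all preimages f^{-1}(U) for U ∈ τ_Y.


f IS continuous.

Compute f^{-1}(U) for each U ∈ τ_Y:
  U = ∅: f^{-1}(U) = ∅ ∈ τ_X ✓.
  U = {N}: f^{-1}(U) = {0, 1} ∈ τ_X ✓.
  U = {O}: f^{-1}(U) = ∅ ∈ τ_X ✓.
  U = {N, O}: f^{-1}(U) = {0, 1} ∈ τ_X ✓.
  U = {N, O, P}: f^{-1}(U) = {0, 1} ∈ τ_X ✓.
Every preimage lies in τ_X, so f IS continuous.


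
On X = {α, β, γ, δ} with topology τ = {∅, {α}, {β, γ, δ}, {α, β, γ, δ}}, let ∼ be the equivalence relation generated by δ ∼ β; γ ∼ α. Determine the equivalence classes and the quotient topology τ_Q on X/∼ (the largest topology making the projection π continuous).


X/∼ = {[α=γ], [β=δ]}; |τ_Q| = 2.

Equivalence classes: [α=γ], [β=δ].
Quotient map π: X → X/∼ sends α ↦ [α=γ], β ↦ [β=δ], γ ↦ [α=γ], δ ↦ [β=δ].
For each subset V ⊆ X/∼, compute π^{-1}(V) ⊆ X and check whether π^{-1}(V) ∈ τ. V is open in τ_Q iff π^{-1}(V) ∈ τ.
  V = {}: π^{-1}(V) = ∅ ∈ τ ✓.
  V = {[α=γ]}: π^{-1}(V) = {α, γ} ∉ τ ✗.
  V = {[β=δ]}: π^{-1}(V) = {β, δ} ∉ τ ✗.
  V = {[α=γ], [β=δ]}: π^{-1}(V) = {α, β, γ, δ} ∈ τ ✓.
Open sets in the quotient: τ_Q = {{}, {[α=γ], [β=δ]}} (2 elements).
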